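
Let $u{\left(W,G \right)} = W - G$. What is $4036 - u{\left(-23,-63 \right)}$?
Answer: $3996$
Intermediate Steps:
$4036 - u{\left(-23,-63 \right)} = 4036 - \left(-23 - -63\right) = 4036 - \left(-23 + 63\right) = 4036 - 40 = 3996$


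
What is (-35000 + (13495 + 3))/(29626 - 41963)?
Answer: 1654/949 ≈ 1.7429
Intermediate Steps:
(-35000 + (13495 + 3))/(29626 - 41963) = (-35000 + 13498)/(-12337) = -21502*(-1/12337) = 1654/949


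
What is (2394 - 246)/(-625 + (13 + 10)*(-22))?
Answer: -716/377 ≈ -1.8992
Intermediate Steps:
(2394 - 246)/(-625 + (13 + 10)*(-22)) = 2148/(-625 + 23*(-22)) = 2148/(-625 - 506) = 2148/(-1131) = 2148*(-1/1131) = -716/377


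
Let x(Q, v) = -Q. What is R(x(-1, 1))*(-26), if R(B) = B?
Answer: -26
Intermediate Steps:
R(x(-1, 1))*(-26) = -1*(-1)*(-26) = 1*(-26) = -26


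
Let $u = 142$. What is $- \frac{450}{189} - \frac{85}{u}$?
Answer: $- \frac{8885}{2982} \approx -2.9795$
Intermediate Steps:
$- \frac{450}{189} - \frac{85}{u} = - \frac{450}{189} - \frac{85}{142} = \left(-450\right) \frac{1}{189} - \frac{85}{142} = - \frac{50}{21} - \frac{85}{142} = - \frac{8885}{2982}$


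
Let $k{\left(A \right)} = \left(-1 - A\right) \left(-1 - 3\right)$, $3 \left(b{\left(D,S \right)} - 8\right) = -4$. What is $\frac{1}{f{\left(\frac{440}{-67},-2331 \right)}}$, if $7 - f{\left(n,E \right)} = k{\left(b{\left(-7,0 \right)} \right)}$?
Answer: $- \frac{3}{71} \approx -0.042253$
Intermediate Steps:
$b{\left(D,S \right)} = \frac{20}{3}$ ($b{\left(D,S \right)} = 8 + \frac{1}{3} \left(-4\right) = 8 - \frac{4}{3} = \frac{20}{3}$)
$k{\left(A \right)} = 4 + 4 A$ ($k{\left(A \right)} = \left(-1 - A\right) \left(-4\right) = 4 + 4 A$)
$f{\left(n,E \right)} = - \frac{71}{3}$ ($f{\left(n,E \right)} = 7 - \left(4 + 4 \cdot \frac{20}{3}\right) = 7 - \left(4 + \frac{80}{3}\right) = 7 - \frac{92}{3} = - \frac{71}{3}$)
$\frac{1}{f{\left(\frac{440}{-67},-2331 \right)}} = \frac{1}{- \frac{71}{3}} = - \frac{3}{71}$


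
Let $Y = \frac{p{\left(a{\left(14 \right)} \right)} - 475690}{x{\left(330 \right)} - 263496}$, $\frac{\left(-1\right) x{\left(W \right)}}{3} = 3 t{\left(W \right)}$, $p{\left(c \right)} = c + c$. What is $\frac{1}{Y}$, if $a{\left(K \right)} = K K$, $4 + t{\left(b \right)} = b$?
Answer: $\frac{133215}{237649} \approx 0.56055$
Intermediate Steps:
$t{\left(b \right)} = -4 + b$
$a{\left(K \right)} = K^{2}$
$p{\left(c \right)} = 2 c$
$x{\left(W \right)} = 36 - 9 W$ ($x{\left(W \right)} = - 3 \cdot 3 \left(-4 + W\right) = - 3 \left(-12 + 3 W\right) = 36 - 9 W$)
$Y = \frac{237649}{133215}$ ($Y = \frac{2 \cdot 14^{2} - 475690}{\left(36 - 2970\right) - 263496} = \frac{2 \cdot 196 - 475690}{\left(36 - 2970\right) - 263496} = \frac{392 - 475690}{-2934 - 263496} = - \frac{475298}{-266430} = \left(-475298\right) \left(- \frac{1}{266430}\right) = \frac{237649}{133215} \approx 1.784$)
$\frac{1}{Y} = \frac{1}{\frac{237649}{133215}} = \frac{133215}{237649}$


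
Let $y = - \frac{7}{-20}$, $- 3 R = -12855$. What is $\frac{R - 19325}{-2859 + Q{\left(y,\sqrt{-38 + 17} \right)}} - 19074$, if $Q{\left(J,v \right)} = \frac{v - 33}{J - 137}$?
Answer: $\frac{6 \left(- 63580 \sqrt{21} + 24830634953 i\right)}{- 7812987 i + 20 \sqrt{21}} \approx -19069.0 - 6.1715 \cdot 10^{-5} i$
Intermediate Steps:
$R = 4285$ ($R = \left(- \frac{1}{3}\right) \left(-12855\right) = 4285$)
$y = \frac{7}{20}$ ($y = \left(-7\right) \left(- \frac{1}{20}\right) = \frac{7}{20} \approx 0.35$)
$Q{\left(J,v \right)} = \frac{-33 + v}{-137 + J}$
$\frac{R - 19325}{-2859 + Q{\left(y,\sqrt{-38 + 17} \right)}} - 19074 = \frac{4285 - 19325}{-2859 + \frac{-33 + \sqrt{-38 + 17}}{-137 + \frac{7}{20}}} - 19074 = - \frac{15040}{-2859 + \frac{-33 + \sqrt{-21}}{- \frac{2733}{20}}} - 19074 = - \frac{15040}{-2859 - \frac{20 \left(-33 + i \sqrt{21}\right)}{2733}} - 19074 = - \frac{15040}{-2859 + \left(\frac{220}{911} - \frac{20 i \sqrt{21}}{2733}\right)} - 19074 = - \frac{15040}{- \frac{2604329}{911} - \frac{20 i \sqrt{21}}{2733}} - 19074 = -19074 - \frac{15040}{- \frac{2604329}{911} - \frac{20 i \sqrt{21}}{2733}}$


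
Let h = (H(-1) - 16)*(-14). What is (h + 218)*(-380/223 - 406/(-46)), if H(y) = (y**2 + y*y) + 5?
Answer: 12565976/5129 ≈ 2450.0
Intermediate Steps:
H(y) = 5 + 2*y**2 (H(y) = (y**2 + y**2) + 5 = 2*y**2 + 5 = 5 + 2*y**2)
h = 126 (h = ((5 + 2*(-1)**2) - 16)*(-14) = ((5 + 2*1) - 16)*(-14) = ((5 + 2) - 16)*(-14) = (7 - 16)*(-14) = -9*(-14) = 126)
(h + 218)*(-380/223 - 406/(-46)) = (126 + 218)*(-380/223 - 406/(-46)) = 344*(-380*1/223 - 406*(-1/46)) = 344*(-380/223 + 203/23) = 344*(36529/5129) = 12565976/5129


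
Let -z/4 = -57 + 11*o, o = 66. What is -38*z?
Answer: 101688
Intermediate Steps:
z = -2676 (z = -4*(-57 + 11*66) = -4*(-57 + 726) = -4*669 = -2676)
-38*z = -38*(-2676) = 101688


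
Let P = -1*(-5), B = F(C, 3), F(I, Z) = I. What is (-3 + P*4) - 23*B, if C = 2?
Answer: -29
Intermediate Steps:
B = 2
P = 5
(-3 + P*4) - 23*B = (-3 + 5*4) - 23*2 = (-3 + 20) - 46 = 17 - 46 = -29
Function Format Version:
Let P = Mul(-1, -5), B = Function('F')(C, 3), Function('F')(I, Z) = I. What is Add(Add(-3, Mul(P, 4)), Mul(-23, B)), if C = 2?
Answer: -29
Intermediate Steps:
B = 2
P = 5
Add(Add(-3, Mul(P, 4)), Mul(-23, B)) = Add(Add(-3, Mul(5, 4)), Mul(-23, 2)) = Add(Add(-3, 20), -46) = Add(17, -46) = -29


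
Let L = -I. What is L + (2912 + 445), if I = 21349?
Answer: -17992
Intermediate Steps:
L = -21349 (L = -1*21349 = -21349)
L + (2912 + 445) = -21349 + (2912 + 445) = -21349 + 3357 = -17992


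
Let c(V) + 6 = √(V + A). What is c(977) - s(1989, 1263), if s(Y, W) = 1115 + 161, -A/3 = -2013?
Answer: -1282 + 2*√1754 ≈ -1198.2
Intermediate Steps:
A = 6039 (A = -3*(-2013) = 6039)
s(Y, W) = 1276
c(V) = -6 + √(6039 + V) (c(V) = -6 + √(V + 6039) = -6 + √(6039 + V))
c(977) - s(1989, 1263) = (-6 + √(6039 + 977)) - 1*1276 = (-6 + √7016) - 1276 = (-6 + 2*√1754) - 1276 = -1282 + 2*√1754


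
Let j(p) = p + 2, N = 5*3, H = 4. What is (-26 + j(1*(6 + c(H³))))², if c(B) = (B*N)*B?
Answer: 3772662084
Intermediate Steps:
N = 15
c(B) = 15*B² (c(B) = (B*15)*B = (15*B)*B = 15*B²)
j(p) = 2 + p
(-26 + j(1*(6 + c(H³))))² = (-26 + (2 + 1*(6 + 15*(4³)²)))² = (-26 + (2 + 1*(6 + 15*64²)))² = (-26 + (2 + 1*(6 + 15*4096)))² = (-26 + (2 + 1*(6 + 61440)))² = (-26 + (2 + 1*61446))² = (-26 + (2 + 61446))² = (-26 + 61448)² = 61422² = 3772662084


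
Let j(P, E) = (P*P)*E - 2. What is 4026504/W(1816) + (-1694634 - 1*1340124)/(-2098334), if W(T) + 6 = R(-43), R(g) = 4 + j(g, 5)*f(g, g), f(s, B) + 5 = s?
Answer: -1775632825377/232739863111 ≈ -7.6293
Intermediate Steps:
f(s, B) = -5 + s
j(P, E) = -2 + E*P² (j(P, E) = P²*E - 2 = E*P² - 2 = -2 + E*P²)
R(g) = 4 + (-5 + g)*(-2 + 5*g²) (R(g) = 4 + (-2 + 5*g²)*(-5 + g) = 4 + (-5 + g)*(-2 + 5*g²))
W(T) = -443666 (W(T) = -6 + (4 + (-5 - 43)*(-2 + 5*(-43)²)) = -6 + (4 - 48*(-2 + 5*1849)) = -6 + (4 - 48*(-2 + 9245)) = -6 + (4 - 48*9243) = -6 + (4 - 443664) = -6 - 443660 = -443666)
4026504/W(1816) + (-1694634 - 1*1340124)/(-2098334) = 4026504/(-443666) + (-1694634 - 1*1340124)/(-2098334) = 4026504*(-1/443666) + (-1694634 - 1340124)*(-1/2098334) = -2013252/221833 - 3034758*(-1/2098334) = -2013252/221833 + 1517379/1049167 = -1775632825377/232739863111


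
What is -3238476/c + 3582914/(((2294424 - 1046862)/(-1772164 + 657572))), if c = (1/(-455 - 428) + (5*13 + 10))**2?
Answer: -2189632563093347376407/683916322860864 ≈ -3.2016e+6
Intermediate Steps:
c = 4385618176/779689 (c = (1/(-883) + (65 + 10))**2 = (-1/883 + 75)**2 = (66224/883)**2 = 4385618176/779689 ≈ 5624.8)
-3238476/c + 3582914/(((2294424 - 1046862)/(-1772164 + 657572))) = -3238476/4385618176/779689 + 3582914/(((2294424 - 1046862)/(-1772164 + 657572))) = -3238476*779689/4385618176 + 3582914/((1247562/(-1114592))) = -631251028491/1096404544 + 3582914/((1247562*(-1/1114592))) = -631251028491/1096404544 + 3582914/(-623781/557296) = -631251028491/1096404544 + 3582914*(-557296/623781) = -631251028491/1096404544 - 1996743640544/623781 = -2189632563093347376407/683916322860864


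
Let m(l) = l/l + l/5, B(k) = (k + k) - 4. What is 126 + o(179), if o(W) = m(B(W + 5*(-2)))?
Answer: 969/5 ≈ 193.80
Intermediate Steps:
B(k) = -4 + 2*k (B(k) = 2*k - 4 = -4 + 2*k)
m(l) = 1 + l/5 (m(l) = 1 + l*(⅕) = 1 + l/5)
o(W) = -19/5 + 2*W/5 (o(W) = 1 + (-4 + 2*(W + 5*(-2)))/5 = 1 + (-4 + 2*(W - 10))/5 = 1 + (-4 + 2*(-10 + W))/5 = 1 + (-4 + (-20 + 2*W))/5 = 1 + (-24 + 2*W)/5 = 1 + (-24/5 + 2*W/5) = -19/5 + 2*W/5)
126 + o(179) = 126 + (-19/5 + (⅖)*179) = 126 + (-19/5 + 358/5) = 126 + 339/5 = 969/5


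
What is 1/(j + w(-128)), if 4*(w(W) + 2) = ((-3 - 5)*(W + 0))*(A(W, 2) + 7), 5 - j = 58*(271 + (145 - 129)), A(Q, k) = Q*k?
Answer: -1/80387 ≈ -1.2440e-5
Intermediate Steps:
j = -16641 (j = 5 - 58*(271 + (145 - 129)) = 5 - 58*(271 + 16) = 5 - 58*287 = 5 - 1*16646 = 5 - 16646 = -16641)
w(W) = -2 - 2*W*(7 + 2*W) (w(W) = -2 + (((-3 - 5)*(W + 0))*(W*2 + 7))/4 = -2 + ((-8*W)*(2*W + 7))/4 = -2 + ((-8*W)*(7 + 2*W))/4 = -2 + (-8*W*(7 + 2*W))/4 = -2 - 2*W*(7 + 2*W))
1/(j + w(-128)) = 1/(-16641 + (-2 - 14*(-128) - 4*(-128)**2)) = 1/(-16641 + (-2 + 1792 - 4*16384)) = 1/(-16641 + (-2 + 1792 - 65536)) = 1/(-16641 - 63746) = 1/(-80387) = -1/80387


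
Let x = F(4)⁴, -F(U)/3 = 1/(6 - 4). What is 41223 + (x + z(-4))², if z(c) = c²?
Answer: 10666657/256 ≈ 41667.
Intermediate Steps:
F(U) = -3/2 (F(U) = -3/(6 - 4) = -3/2)
x = 81/16 (x = (-3/2)⁴ = 81/16 ≈ 5.0625)
41223 + (x + z(-4))² = 41223 + (81/16 + (-4)²)² = 41223 + (81/16 + 16)² = 41223 + (337/16)² = 41223 + 113569/256 = 10666657/256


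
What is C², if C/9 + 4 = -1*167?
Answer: 2368521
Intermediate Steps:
C = -1539 (C = -36 + 9*(-1*167) = -36 + 9*(-167) = -36 - 1503 = -1539)
C² = (-1539)² = 2368521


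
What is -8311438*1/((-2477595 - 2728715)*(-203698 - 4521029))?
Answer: -4155719/12299196713685 ≈ -3.3789e-7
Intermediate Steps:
-8311438*1/((-2477595 - 2728715)*(-203698 - 4521029)) = -8311438/((-4724727*(-5206310))) = -8311438/24598393427370 = -8311438*1/24598393427370 = -4155719/12299196713685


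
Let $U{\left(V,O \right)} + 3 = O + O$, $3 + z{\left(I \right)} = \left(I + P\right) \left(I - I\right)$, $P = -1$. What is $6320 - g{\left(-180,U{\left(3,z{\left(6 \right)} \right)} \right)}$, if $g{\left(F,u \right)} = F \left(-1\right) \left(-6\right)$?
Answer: $7400$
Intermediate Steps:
$z{\left(I \right)} = -3$ ($z{\left(I \right)} = -3 + \left(I - 1\right) \left(I - I\right) = -3 + \left(-1 + I\right) 0 = -3 + 0 = -3$)
$U{\left(V,O \right)} = -3 + 2 O$ ($U{\left(V,O \right)} = -3 + \left(O + O\right) = -3 + 2 O$)
$g{\left(F,u \right)} = 6 F$ ($g{\left(F,u \right)} = - F \left(-6\right) = 6 F$)
$6320 - g{\left(-180,U{\left(3,z{\left(6 \right)} \right)} \right)} = 6320 - 6 \left(-180\right) = 6320 - -1080 = 6320 + 1080 = 7400$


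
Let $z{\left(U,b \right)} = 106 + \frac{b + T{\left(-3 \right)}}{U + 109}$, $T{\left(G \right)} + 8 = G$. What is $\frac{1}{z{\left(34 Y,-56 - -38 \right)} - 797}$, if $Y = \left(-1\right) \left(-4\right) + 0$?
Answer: $- \frac{245}{169324} \approx -0.0014469$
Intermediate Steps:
$Y = 4$ ($Y = 4 + 0 = 4$)
$T{\left(G \right)} = -8 + G$
$z{\left(U,b \right)} = 106 + \frac{-11 + b}{109 + U}$ ($z{\left(U,b \right)} = 106 + \frac{b - 11}{U + 109} = 106 + \frac{b - 11}{109 + U} = 106 + \frac{-11 + b}{109 + U}$)
$\frac{1}{z{\left(34 Y,-56 - -38 \right)} - 797} = \frac{1}{\frac{11543 - 18 + 106 \cdot 34 \cdot 4}{109 + 34 \cdot 4} - 797} = \frac{1}{\frac{11543 + \left(-56 + 38\right) + 106 \cdot 136}{109 + 136} - 797} = \frac{1}{\frac{11543 - 18 + 14416}{245} - 797} = \frac{1}{\frac{1}{245} \cdot 25941 - 797} = \frac{1}{\frac{25941}{245} - 797} = \frac{1}{- \frac{169324}{245}} = - \frac{245}{169324}$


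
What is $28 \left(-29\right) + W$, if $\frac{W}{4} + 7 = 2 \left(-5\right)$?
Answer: $-880$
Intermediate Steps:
$W = -68$ ($W = -28 + 4 \cdot 2 \left(-5\right) = -28 + 4 \left(-10\right) = -28 - 40 = -68$)
$28 \left(-29\right) + W = 28 \left(-29\right) - 68 = -812 - 68 = -880$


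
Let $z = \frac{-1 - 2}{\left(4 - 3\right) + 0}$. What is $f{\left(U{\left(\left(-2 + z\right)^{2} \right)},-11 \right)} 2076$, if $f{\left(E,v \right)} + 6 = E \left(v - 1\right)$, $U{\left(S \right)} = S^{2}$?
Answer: $-15582456$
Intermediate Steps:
$z = -3$ ($z = - \frac{3}{1 + 0} = - \frac{3}{1} = \left(-3\right) 1 = -3$)
$f{\left(E,v \right)} = -6 + E \left(-1 + v\right)$ ($f{\left(E,v \right)} = -6 + E \left(v - 1\right) = -6 + E \left(-1 + v\right)$)
$f{\left(U{\left(\left(-2 + z\right)^{2} \right)},-11 \right)} 2076 = \left(-6 - \left(\left(-2 - 3\right)^{2}\right)^{2} + \left(\left(-2 - 3\right)^{2}\right)^{2} \left(-11\right)\right) 2076 = \left(-6 - \left(\left(-5\right)^{2}\right)^{2} + \left(\left(-5\right)^{2}\right)^{2} \left(-11\right)\right) 2076 = \left(-6 - 25^{2} + 25^{2} \left(-11\right)\right) 2076 = \left(-6 - 625 + 625 \left(-11\right)\right) 2076 = \left(-6 - 625 - 6875\right) 2076 = \left(-7506\right) 2076 = -15582456$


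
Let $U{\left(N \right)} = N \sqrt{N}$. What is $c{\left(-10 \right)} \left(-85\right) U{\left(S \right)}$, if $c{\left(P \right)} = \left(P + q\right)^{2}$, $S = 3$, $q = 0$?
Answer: $- 25500 \sqrt{3} \approx -44167.0$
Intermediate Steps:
$U{\left(N \right)} = N^{\frac{3}{2}}$
$c{\left(P \right)} = P^{2}$ ($c{\left(P \right)} = \left(P + 0\right)^{2} = P^{2}$)
$c{\left(-10 \right)} \left(-85\right) U{\left(S \right)} = \left(-10\right)^{2} \left(-85\right) 3^{\frac{3}{2}} = 100 \left(-85\right) 3 \sqrt{3} = - 8500 \cdot 3 \sqrt{3} = - 25500 \sqrt{3}$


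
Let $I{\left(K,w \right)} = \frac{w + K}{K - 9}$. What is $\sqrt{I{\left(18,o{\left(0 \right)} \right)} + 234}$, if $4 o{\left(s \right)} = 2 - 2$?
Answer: $2 \sqrt{59} \approx 15.362$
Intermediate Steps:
$o{\left(s \right)} = 0$ ($o{\left(s \right)} = \frac{2 - 2}{4} = \frac{1}{4} \cdot 0 = 0$)
$I{\left(K,w \right)} = \frac{K + w}{-9 + K}$
$\sqrt{I{\left(18,o{\left(0 \right)} \right)} + 234} = \sqrt{\frac{18 + 0}{-9 + 18} + 234} = \sqrt{\frac{1}{9} \cdot 18 + 234} = \sqrt{2 + 234} = \sqrt{236} = 2 \sqrt{59}$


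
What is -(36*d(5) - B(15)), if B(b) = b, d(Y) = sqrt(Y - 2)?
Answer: 15 - 36*sqrt(3) ≈ -47.354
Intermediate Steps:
d(Y) = sqrt(-2 + Y)
-(36*d(5) - B(15)) = -(36*sqrt(-2 + 5) - 1*15) = -(36*sqrt(3) - 15) = -(-15 + 36*sqrt(3)) = 15 - 36*sqrt(3)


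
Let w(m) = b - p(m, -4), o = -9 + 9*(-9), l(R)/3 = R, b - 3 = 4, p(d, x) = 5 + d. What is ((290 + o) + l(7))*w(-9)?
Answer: 2431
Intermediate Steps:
b = 7 (b = 3 + 4 = 7)
l(R) = 3*R
o = -90 (o = -9 - 81 = -90)
w(m) = 2 - m (w(m) = 7 - (5 + m) = 7 + (-5 - m) = 2 - m)
((290 + o) + l(7))*w(-9) = ((290 - 90) + 3*7)*(2 - 1*(-9)) = (200 + 21)*(2 + 9) = 221*11 = 2431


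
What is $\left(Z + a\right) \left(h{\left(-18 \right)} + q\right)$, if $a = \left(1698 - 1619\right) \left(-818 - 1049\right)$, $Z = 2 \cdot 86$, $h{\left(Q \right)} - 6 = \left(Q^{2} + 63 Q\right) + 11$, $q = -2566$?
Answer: $494851239$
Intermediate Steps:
$h{\left(Q \right)} = 17 + Q^{2} + 63 Q$ ($h{\left(Q \right)} = 6 + \left(\left(Q^{2} + 63 Q\right) + 11\right) = 6 + \left(11 + Q^{2} + 63 Q\right) = 17 + Q^{2} + 63 Q$)
$Z = 172$
$a = -147493$ ($a = 79 \left(-1867\right) = -147493$)
$\left(Z + a\right) \left(h{\left(-18 \right)} + q\right) = \left(172 - 147493\right) \left(\left(17 + \left(-18\right)^{2} + 63 \left(-18\right)\right) - 2566\right) = - 147321 \left(\left(17 + 324 - 1134\right) - 2566\right) = - 147321 \left(-793 - 2566\right) = \left(-147321\right) \left(-3359\right) = 494851239$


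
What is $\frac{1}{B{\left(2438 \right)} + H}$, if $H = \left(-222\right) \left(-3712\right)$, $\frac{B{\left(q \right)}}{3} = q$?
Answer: $\frac{1}{831378} \approx 1.2028 \cdot 10^{-6}$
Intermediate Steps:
$B{\left(q \right)} = 3 q$
$H = 824064$
$\frac{1}{B{\left(2438 \right)} + H} = \frac{1}{3 \cdot 2438 + 824064} = \frac{1}{7314 + 824064} = \frac{1}{831378}$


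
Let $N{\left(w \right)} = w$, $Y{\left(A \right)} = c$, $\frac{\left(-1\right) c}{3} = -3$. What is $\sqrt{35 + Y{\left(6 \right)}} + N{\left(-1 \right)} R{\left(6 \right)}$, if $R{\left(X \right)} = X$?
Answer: $-6 + 2 \sqrt{11} \approx 0.63325$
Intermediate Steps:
$c = 9$ ($c = \left(-3\right) \left(-3\right) = 9$)
$Y{\left(A \right)} = 9$
$\sqrt{35 + Y{\left(6 \right)}} + N{\left(-1 \right)} R{\left(6 \right)} = \sqrt{35 + 9} - 6 = \sqrt{44} - 6 = 2 \sqrt{11} - 6 = -6 + 2 \sqrt{11}$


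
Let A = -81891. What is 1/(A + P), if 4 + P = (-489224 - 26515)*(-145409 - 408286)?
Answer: 1/285562023710 ≈ 3.5019e-12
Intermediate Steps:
P = 285562105601 (P = -4 + (-489224 - 26515)*(-145409 - 408286) = -4 - 515739*(-553695) = -4 + 285562105605 = 285562105601)
1/(A + P) = 1/(-81891 + 285562105601) = 1/285562023710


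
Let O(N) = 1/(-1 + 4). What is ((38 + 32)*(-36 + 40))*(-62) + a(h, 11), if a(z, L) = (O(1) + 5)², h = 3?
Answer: -155984/9 ≈ -17332.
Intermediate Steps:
O(N) = ⅓ (O(N) = 1/3 = ⅓)
a(z, L) = 256/9 (a(z, L) = (⅓ + 5)² = (16/3)² = 256/9)
((38 + 32)*(-36 + 40))*(-62) + a(h, 11) = ((38 + 32)*(-36 + 40))*(-62) + 256/9 = (70*4)*(-62) + 256/9 = 280*(-62) + 256/9 = -17360 + 256/9 = -155984/9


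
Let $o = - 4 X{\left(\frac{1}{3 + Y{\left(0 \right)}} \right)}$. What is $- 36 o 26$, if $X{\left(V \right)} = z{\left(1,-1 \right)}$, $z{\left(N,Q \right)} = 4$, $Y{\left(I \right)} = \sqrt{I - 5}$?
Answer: $14976$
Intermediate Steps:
$Y{\left(I \right)} = \sqrt{-5 + I}$
$X{\left(V \right)} = 4$
$o = -16$ ($o = \left(-4\right) 4 = -16$)
$- 36 o 26 = \left(-36\right) \left(-16\right) 26 = 576 \cdot 26 = 14976$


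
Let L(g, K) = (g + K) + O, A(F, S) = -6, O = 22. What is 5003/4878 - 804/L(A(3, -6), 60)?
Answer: -885421/92682 ≈ -9.5533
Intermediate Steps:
L(g, K) = 22 + K + g (L(g, K) = (g + K) + 22 = (K + g) + 22 = 22 + K + g)
5003/4878 - 804/L(A(3, -6), 60) = 5003/4878 - 804/(22 + 60 - 6) = 5003*(1/4878) - 804/76 = 5003/4878 - 804*1/76 = 5003/4878 - 201/19 = -885421/92682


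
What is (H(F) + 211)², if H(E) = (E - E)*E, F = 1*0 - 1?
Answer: 44521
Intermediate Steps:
F = -1 (F = 0 - 1 = -1)
H(E) = 0 (H(E) = 0*E = 0)
(H(F) + 211)² = (0 + 211)² = 211² = 44521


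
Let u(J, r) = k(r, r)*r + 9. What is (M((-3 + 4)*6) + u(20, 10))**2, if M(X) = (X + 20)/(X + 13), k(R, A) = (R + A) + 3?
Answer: 20857489/361 ≈ 57777.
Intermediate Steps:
k(R, A) = 3 + A + R (k(R, A) = (A + R) + 3 = 3 + A + R)
u(J, r) = 9 + r*(3 + 2*r) (u(J, r) = (3 + r + r)*r + 9 = (3 + 2*r)*r + 9 = r*(3 + 2*r) + 9 = 9 + r*(3 + 2*r))
M(X) = (20 + X)/(13 + X)
(M((-3 + 4)*6) + u(20, 10))**2 = ((20 + (-3 + 4)*6)/(13 + (-3 + 4)*6) + (9 + 10*(3 + 2*10)))**2 = ((20 + 1*6)/(13 + 1*6) + (9 + 10*(3 + 20)))**2 = ((20 + 6)/(13 + 6) + (9 + 10*23))**2 = (26/19 + (9 + 230))**2 = ((1/19)*26 + 239)**2 = (26/19 + 239)**2 = (4567/19)**2 = 20857489/361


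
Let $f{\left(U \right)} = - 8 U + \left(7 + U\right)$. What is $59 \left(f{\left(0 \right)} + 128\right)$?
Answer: $7965$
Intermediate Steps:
$f{\left(U \right)} = 7 - 7 U$
$59 \left(f{\left(0 \right)} + 128\right) = 59 \left(\left(7 - 0\right) + 128\right) = 59 \left(\left(7 + 0\right) + 128\right) = 59 \left(7 + 128\right) = 59 \cdot 135 = 7965$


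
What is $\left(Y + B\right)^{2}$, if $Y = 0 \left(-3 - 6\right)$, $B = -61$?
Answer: $3721$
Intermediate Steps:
$Y = 0$ ($Y = 0 \left(-9\right) = 0$)
$\left(Y + B\right)^{2} = \left(0 - 61\right)^{2} = \left(-61\right)^{2} = 3721$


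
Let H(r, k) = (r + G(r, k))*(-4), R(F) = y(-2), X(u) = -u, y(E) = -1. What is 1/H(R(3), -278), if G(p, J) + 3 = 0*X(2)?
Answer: 1/16 ≈ 0.062500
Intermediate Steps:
G(p, J) = -3 (G(p, J) = -3 + 0*(-1*2) = -3 + 0*(-2) = -3 + 0 = -3)
R(F) = -1
H(r, k) = 12 - 4*r (H(r, k) = (r - 3)*(-4) = (-3 + r)*(-4) = 12 - 4*r)
1/H(R(3), -278) = 1/(12 - 4*(-1)) = 1/(12 + 4) = 1/16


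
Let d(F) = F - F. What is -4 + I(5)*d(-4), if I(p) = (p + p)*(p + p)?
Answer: -4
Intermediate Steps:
d(F) = 0
I(p) = 4*p² (I(p) = (2*p)*(2*p) = 4*p²)
-4 + I(5)*d(-4) = -4 + (4*5²)*0 = -4 + (4*25)*0 = -4 + 100*0 = -4 + 0 = -4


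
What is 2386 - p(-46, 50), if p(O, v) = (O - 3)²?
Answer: -15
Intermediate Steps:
p(O, v) = (-3 + O)²
2386 - p(-46, 50) = 2386 - (-3 - 46)² = 2386 - 1*(-49)² = 2386 - 1*2401 = 2386 - 2401 = -15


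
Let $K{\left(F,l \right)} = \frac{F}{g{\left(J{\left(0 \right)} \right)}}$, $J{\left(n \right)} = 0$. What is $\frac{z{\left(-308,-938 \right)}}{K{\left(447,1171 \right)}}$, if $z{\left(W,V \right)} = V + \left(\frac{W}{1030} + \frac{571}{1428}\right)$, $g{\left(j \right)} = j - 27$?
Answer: $\frac{2069249421}{36525860} \approx 56.652$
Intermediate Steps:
$g{\left(j \right)} = -27 + j$
$z{\left(W,V \right)} = \frac{571}{1428} + V + \frac{W}{1030}$ ($z{\left(W,V \right)} = V + \left(W \frac{1}{1030} + 571 \cdot \frac{1}{1428}\right) = V + \left(\frac{W}{1030} + \frac{571}{1428}\right) = V + \left(\frac{571}{1428} + \frac{W}{1030}\right) = \frac{571}{1428} + V + \frac{W}{1030}$)
$K{\left(F,l \right)} = - \frac{F}{27}$ ($K{\left(F,l \right)} = \frac{F}{-27 + 0} = \frac{F}{-27} = F \left(- \frac{1}{27}\right) = - \frac{F}{27}$)
$\frac{z{\left(-308,-938 \right)}}{K{\left(447,1171 \right)}} = \frac{\frac{571}{1428} - 938 + \frac{1}{1030} \left(-308\right)}{\left(- \frac{1}{27}\right) 447} = \frac{\frac{571}{1428} - 938 - \frac{154}{515}}{- \frac{149}{9}} = \left(- \frac{689749807}{735420}\right) \left(- \frac{9}{149}\right) = \frac{2069249421}{36525860}$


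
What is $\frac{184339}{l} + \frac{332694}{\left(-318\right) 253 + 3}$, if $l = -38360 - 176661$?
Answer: $- \frac{9596272607}{1922072719} \approx -4.9927$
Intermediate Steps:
$l = -215021$ ($l = -38360 - 176661 = -215021$)
$\frac{184339}{l} + \frac{332694}{\left(-318\right) 253 + 3} = \frac{184339}{-215021} + \frac{332694}{\left(-318\right) 253 + 3} = 184339 \left(- \frac{1}{215021}\right) + \frac{332694}{-80454 + 3} = - \frac{184339}{215021} + \frac{332694}{-80451} = - \frac{184339}{215021} + 332694 \left(- \frac{1}{80451}\right) = - \frac{184339}{215021} - \frac{36966}{8939} = - \frac{9596272607}{1922072719}$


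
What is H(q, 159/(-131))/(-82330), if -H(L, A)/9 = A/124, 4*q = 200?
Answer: -1431/1337368520 ≈ -1.0700e-6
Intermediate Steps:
q = 50 (q = (¼)*200 = 50)
H(L, A) = -9*A/124
H(q, 159/(-131))/(-82330) = -1431/(124*(-131))/(-82330) = -1431*(-1)/(124*131)*(-1/82330) = -9/124*(-159/131)*(-1/82330) = (1431/16244)*(-1/82330) = -1431/1337368520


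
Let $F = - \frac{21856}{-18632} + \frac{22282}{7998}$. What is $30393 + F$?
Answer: $\frac{283107275360}{9313671} \approx 30397.0$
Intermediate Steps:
$F = \frac{36872657}{9313671}$ ($F = \left(-21856\right) \left(- \frac{1}{18632}\right) + 22282 \cdot \frac{1}{7998} = \frac{2732}{2329} + \frac{11141}{3999} = \frac{36872657}{9313671} \approx 3.959$)
$30393 + F = 30393 + \frac{36872657}{9313671} = \frac{283107275360}{9313671}$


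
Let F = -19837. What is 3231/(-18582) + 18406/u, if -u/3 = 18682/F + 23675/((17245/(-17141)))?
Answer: 2597900344639429/29918648242416966 ≈ 0.086832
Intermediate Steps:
u = 4830262874139/68417813 (u = -3*(18682/(-19837) + 23675/((17245/(-17141)))) = -3*(18682*(-1/19837) + 23675/((17245*(-1/17141)))) = -3*(-18682/19837 + 23675/(-17245/17141)) = -3*(-18682/19837 + 23675*(-17141/17245)) = -3*(-18682/19837 - 81162635/3449) = -3*(-1610087624713/68417813) = 4830262874139/68417813 ≈ 70600.)
3231/(-18582) + 18406/u = 3231/(-18582) + 18406/(4830262874139/68417813) = 3231*(-1/18582) + 18406*(68417813/4830262874139) = -1077/6194 + 1259298266078/4830262874139 = 2597900344639429/29918648242416966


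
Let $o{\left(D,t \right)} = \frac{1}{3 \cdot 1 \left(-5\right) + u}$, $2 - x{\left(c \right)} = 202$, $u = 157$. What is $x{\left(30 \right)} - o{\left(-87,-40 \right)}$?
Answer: $- \frac{28401}{142} \approx -200.01$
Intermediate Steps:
$x{\left(c \right)} = -200$ ($x{\left(c \right)} = 2 - 202 = -200$)
$o{\left(D,t \right)} = \frac{1}{142}$ ($o{\left(D,t \right)} = \frac{1}{3 \cdot 1 \left(-5\right) + 157} = \frac{1}{3 \left(-5\right) + 157} = \frac{1}{-15 + 157} = \frac{1}{142}$)
$x{\left(30 \right)} - o{\left(-87,-40 \right)} = -200 - \frac{1}{142} = - \frac{28401}{142}$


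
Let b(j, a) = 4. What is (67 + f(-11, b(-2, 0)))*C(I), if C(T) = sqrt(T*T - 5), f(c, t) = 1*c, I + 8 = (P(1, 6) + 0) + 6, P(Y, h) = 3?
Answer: 112*I ≈ 112.0*I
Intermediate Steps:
I = 1 (I = -8 + ((3 + 0) + 6) = -8 + (3 + 6) = -8 + 9 = 1)
f(c, t) = c
C(T) = sqrt(-5 + T**2) (C(T) = sqrt(T**2 - 5) = sqrt(-5 + T**2))
(67 + f(-11, b(-2, 0)))*C(I) = (67 - 11)*sqrt(-5 + 1**2) = 56*sqrt(-5 + 1) = 56*sqrt(-4) = 56*(2*I) = 112*I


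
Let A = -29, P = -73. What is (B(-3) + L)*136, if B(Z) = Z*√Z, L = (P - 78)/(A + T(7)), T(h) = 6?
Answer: 20536/23 - 408*I*√3 ≈ 892.87 - 706.68*I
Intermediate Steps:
L = 151/23 (L = (-73 - 78)/(-29 + 6) = -151/(-23) = -151*(-1/23) = 151/23 ≈ 6.5652)
B(Z) = Z^(3/2)
(B(-3) + L)*136 = ((-3)^(3/2) + 151/23)*136 = (-3*I*√3 + 151/23)*136 = (151/23 - 3*I*√3)*136 = 20536/23 - 408*I*√3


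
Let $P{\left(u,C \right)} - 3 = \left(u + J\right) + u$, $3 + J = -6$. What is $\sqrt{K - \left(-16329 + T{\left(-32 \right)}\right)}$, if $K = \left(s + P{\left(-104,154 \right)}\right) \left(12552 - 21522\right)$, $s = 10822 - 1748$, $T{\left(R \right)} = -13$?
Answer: $i \sqrt{79457858} \approx 8913.9 i$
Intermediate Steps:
$J = -9$ ($J = -3 - 6 = -9$)
$s = 9074$
$P{\left(u,C \right)} = -6 + 2 u$ ($P{\left(u,C \right)} = 3 + \left(\left(u - 9\right) + u\right) = 3 + \left(\left(-9 + u\right) + u\right) = 3 + \left(-9 + 2 u\right) = -6 + 2 u$)
$K = -79474200$ ($K = \left(9074 + \left(-6 + 2 \left(-104\right)\right)\right) \left(12552 - 21522\right) = \left(9074 - 214\right) \left(-8970\right) = 8860 \left(-8970\right) = -79474200$)
$\sqrt{K - \left(-16329 + T{\left(-32 \right)}\right)} = \sqrt{-79474200 + \left(16329 - -13\right)} = \sqrt{-79474200 + \left(16329 + 13\right)} = \sqrt{-79474200 + 16342} = \sqrt{-79457858} = i \sqrt{79457858}$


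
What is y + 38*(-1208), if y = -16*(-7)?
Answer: -45792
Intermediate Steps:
y = 112
y + 38*(-1208) = 112 + 38*(-1208) = 112 - 45904 = -45792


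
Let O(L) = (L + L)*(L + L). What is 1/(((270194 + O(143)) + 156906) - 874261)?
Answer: -1/365365 ≈ -2.7370e-6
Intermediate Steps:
O(L) = 4*L² (O(L) = (2*L)*(2*L) = 4*L²)
1/(((270194 + O(143)) + 156906) - 874261) = 1/(((270194 + 4*143²) + 156906) - 874261) = 1/(((270194 + 4*20449) + 156906) - 874261) = 1/(((270194 + 81796) + 156906) - 874261) = 1/((351990 + 156906) - 874261) = 1/(508896 - 874261) = 1/(-365365) = -1/365365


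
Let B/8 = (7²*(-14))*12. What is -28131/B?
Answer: 9377/21952 ≈ 0.42716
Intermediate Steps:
B = -65856 (B = 8*((7²*(-14))*12) = 8*((49*(-14))*12) = 8*(-686*12) = 8*(-8232) = -65856)
-28131/B = -28131/(-65856) = -28131*(-1/65856) = 9377/21952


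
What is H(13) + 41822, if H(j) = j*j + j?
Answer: 42004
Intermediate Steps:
H(j) = j + j**2 (H(j) = j**2 + j = j + j**2)
H(13) + 41822 = 13*(1 + 13) + 41822 = 13*14 + 41822 = 182 + 41822 = 42004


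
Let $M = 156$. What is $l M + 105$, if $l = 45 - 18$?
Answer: $4317$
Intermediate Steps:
$l = 27$
$l M + 105 = 27 \cdot 156 + 105 = 4212 + 105 = 4317$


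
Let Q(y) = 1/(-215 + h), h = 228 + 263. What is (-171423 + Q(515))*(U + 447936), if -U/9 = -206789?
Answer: -36415627798213/92 ≈ -3.9582e+11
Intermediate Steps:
h = 491
U = 1861101 (U = -9*(-206789) = 1861101)
Q(y) = 1/276 (Q(y) = 1/(-215 + 491) = 1/276)
(-171423 + Q(515))*(U + 447936) = (-171423 + 1/276)*(1861101 + 447936) = -47312747/276*2309037 = -36415627798213/92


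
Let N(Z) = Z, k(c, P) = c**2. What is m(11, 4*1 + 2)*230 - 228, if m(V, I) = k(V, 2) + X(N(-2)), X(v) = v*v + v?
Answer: 28062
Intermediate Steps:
X(v) = v + v**2 (X(v) = v**2 + v = v + v**2)
m(V, I) = 2 + V**2 (m(V, I) = V**2 - 2*(1 - 2) = V**2 - 2*(-1) = V**2 + 2 = 2 + V**2)
m(11, 4*1 + 2)*230 - 228 = (2 + 11**2)*230 - 228 = (2 + 121)*230 - 228 = 123*230 - 228 = 28290 - 228 = 28062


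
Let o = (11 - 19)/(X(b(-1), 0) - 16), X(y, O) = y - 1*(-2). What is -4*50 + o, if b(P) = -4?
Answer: -1796/9 ≈ -199.56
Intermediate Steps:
X(y, O) = 2 + y (X(y, O) = y + 2 = 2 + y)
o = 4/9 (o = (11 - 19)/((2 - 4) - 16) = -8/(-2 - 16) = -8/(-18) = -8*(-1/18) = 4/9 ≈ 0.44444)
-4*50 + o = -4*50 + 4/9 = -200 + 4/9 = -1796/9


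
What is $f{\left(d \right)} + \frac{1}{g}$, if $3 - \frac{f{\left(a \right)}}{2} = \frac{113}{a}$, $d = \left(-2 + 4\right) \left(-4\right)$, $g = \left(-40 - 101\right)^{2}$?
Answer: $\frac{2723701}{79524} \approx 34.25$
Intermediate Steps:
$g = 19881$ ($g = \left(-141\right)^{2} = 19881$)
$d = -8$ ($d = 2 \left(-4\right) = -8$)
$f{\left(a \right)} = 6 - \frac{226}{a}$ ($f{\left(a \right)} = 6 - 2 \frac{113}{a} = 6 - \frac{226}{a}$)
$f{\left(d \right)} + \frac{1}{g} = \left(6 - \frac{226}{-8}\right) + \frac{1}{19881} = \left(6 - - \frac{113}{4}\right) + \frac{1}{19881} = \left(6 + \frac{113}{4}\right) + \frac{1}{19881} = \frac{137}{4} + \frac{1}{19881} = \frac{2723701}{79524}$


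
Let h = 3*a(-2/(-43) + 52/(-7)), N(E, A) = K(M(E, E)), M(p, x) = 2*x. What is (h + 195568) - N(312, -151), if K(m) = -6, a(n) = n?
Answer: 58861108/301 ≈ 1.9555e+5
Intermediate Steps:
N(E, A) = -6
h = -6666/301 (h = 3*(-2/(-43) + 52/(-7)) = 3*(-2*(-1/43) + 52*(-1/7)) = 3*(2/43 - 52/7) = 3*(-2222/301) = -6666/301 ≈ -22.146)
(h + 195568) - N(312, -151) = (-6666/301 + 195568) - 1*(-6) = 58859302/301 + 6 = 58861108/301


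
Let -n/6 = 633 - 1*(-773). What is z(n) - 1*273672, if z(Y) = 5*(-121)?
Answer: -274277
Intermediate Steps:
n = -8436 (n = -6*(633 - 1*(-773)) = -6*(633 + 773) = -6*1406 = -8436)
z(Y) = -605
z(n) - 1*273672 = -605 - 1*273672 = -605 - 273672 = -274277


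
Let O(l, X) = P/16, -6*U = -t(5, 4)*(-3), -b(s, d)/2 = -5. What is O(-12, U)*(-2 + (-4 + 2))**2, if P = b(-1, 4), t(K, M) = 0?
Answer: 10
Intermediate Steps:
b(s, d) = 10 (b(s, d) = -2*(-5) = 10)
P = 10
U = 0 (U = -(-1*0)*(-3)/6 = -0*(-3) = -1/6*0 = 0)
O(l, X) = 5/8 (O(l, X) = 10/16 = 10*(1/16) = 5/8)
O(-12, U)*(-2 + (-4 + 2))**2 = 5*(-2 + (-4 + 2))**2/8 = 5*(-2 - 2)**2/8 = (5/8)*(-4)**2 = (5/8)*16 = 10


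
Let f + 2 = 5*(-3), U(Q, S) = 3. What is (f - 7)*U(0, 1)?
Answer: -72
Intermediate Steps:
f = -17 (f = -2 + 5*(-3) = -2 - 15 = -17)
(f - 7)*U(0, 1) = (-17 - 7)*3 = -24*3 = -72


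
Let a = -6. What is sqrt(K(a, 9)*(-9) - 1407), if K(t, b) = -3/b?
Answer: 6*I*sqrt(39) ≈ 37.47*I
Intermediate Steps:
sqrt(K(a, 9)*(-9) - 1407) = sqrt(-3/9*(-9) - 1407) = sqrt(-3*1/9*(-9) - 1407) = sqrt(-1/3*(-9) - 1407) = sqrt(3 - 1407) = sqrt(-1404) = 6*I*sqrt(39)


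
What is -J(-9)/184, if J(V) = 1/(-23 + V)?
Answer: 1/5888 ≈ 0.00016984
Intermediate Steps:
-J(-9)/184 = -1/(-23 - 9)/184 = -1/(-32)*(1/184) = -1*(-1/32)*(1/184) = (1/32)*(1/184) = 1/5888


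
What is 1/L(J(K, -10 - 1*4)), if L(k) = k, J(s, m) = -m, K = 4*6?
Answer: 1/14 ≈ 0.071429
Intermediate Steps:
K = 24
1/L(J(K, -10 - 1*4)) = 1/(-(-10 - 1*4)) = 1/(-(-10 - 4)) = 1/(-1*(-14)) = 1/14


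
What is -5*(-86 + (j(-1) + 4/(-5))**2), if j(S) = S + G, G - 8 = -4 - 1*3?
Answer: 2134/5 ≈ 426.80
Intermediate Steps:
G = 1 (G = 8 + (-4 - 1*3) = 8 + (-4 - 3) = 8 - 7 = 1)
j(S) = 1 + S (j(S) = S + 1 = 1 + S)
-5*(-86 + (j(-1) + 4/(-5))**2) = -5*(-86 + ((1 - 1) + 4/(-5))**2) = -5*(-86 + (0 + 4*(-1/5))**2) = -5*(-86 + (0 - 4/5)**2) = -5*(-86 + (-4/5)**2) = -5*(-86 + 16/25) = -5*(-2134/25) = 2134/5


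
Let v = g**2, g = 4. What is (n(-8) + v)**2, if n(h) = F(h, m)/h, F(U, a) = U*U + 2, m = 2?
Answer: 961/16 ≈ 60.063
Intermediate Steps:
F(U, a) = 2 + U**2 (F(U, a) = U**2 + 2 = 2 + U**2)
n(h) = (2 + h**2)/h
v = 16 (v = 4**2 = 16)
(n(-8) + v)**2 = ((-8 + 2/(-8)) + 16)**2 = ((-8 + 2*(-1/8)) + 16)**2 = ((-8 - 1/4) + 16)**2 = (-33/4 + 16)**2 = (31/4)**2 = 961/16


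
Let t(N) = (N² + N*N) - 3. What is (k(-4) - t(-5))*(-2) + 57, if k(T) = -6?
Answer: 163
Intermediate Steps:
t(N) = -3 + 2*N² (t(N) = (N² + N²) - 3 = 2*N² - 3 = -3 + 2*N²)
(k(-4) - t(-5))*(-2) + 57 = (-6 - (-3 + 2*(-5)²))*(-2) + 57 = (-6 - (-3 + 2*25))*(-2) + 57 = (-6 - (-3 + 50))*(-2) + 57 = (-6 - 1*47)*(-2) + 57 = (-6 - 47)*(-2) + 57 = -53*(-2) + 57 = 106 + 57 = 163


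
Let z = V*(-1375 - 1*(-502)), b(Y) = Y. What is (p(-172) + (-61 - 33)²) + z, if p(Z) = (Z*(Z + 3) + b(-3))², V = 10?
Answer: 844774331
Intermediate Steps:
z = -8730 (z = 10*(-1375 - 1*(-502)) = 10*(-1375 + 502) = 10*(-873) = -8730)
p(Z) = (-3 + Z*(3 + Z))² (p(Z) = (Z*(Z + 3) - 3)² = (Z*(3 + Z) - 3)² = (-3 + Z*(3 + Z))²)
(p(-172) + (-61 - 33)²) + z = ((-3 + (-172)² + 3*(-172))² + (-61 - 33)²) - 8730 = ((-3 + 29584 - 516)² + (-94)²) - 8730 = (29065² + 8836) - 8730 = (844774225 + 8836) - 8730 = 844783061 - 8730 = 844774331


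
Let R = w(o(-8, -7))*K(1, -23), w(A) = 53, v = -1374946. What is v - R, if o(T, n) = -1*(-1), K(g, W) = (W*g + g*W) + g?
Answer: -1372561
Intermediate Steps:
K(g, W) = g + 2*W*g (K(g, W) = (W*g + W*g) + g = 2*W*g + g = g + 2*W*g)
o(T, n) = 1
R = -2385 (R = 53*(1*(1 + 2*(-23))) = 53*(1*(1 - 46)) = 53*(1*(-45)) = 53*(-45) = -2385)
v - R = -1374946 - 1*(-2385) = -1374946 + 2385 = -1372561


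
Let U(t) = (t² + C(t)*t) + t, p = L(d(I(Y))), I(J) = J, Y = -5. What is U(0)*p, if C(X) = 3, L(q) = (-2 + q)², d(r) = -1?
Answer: 0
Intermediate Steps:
p = 9 (p = (-2 - 1)² = (-3)² = 9)
U(t) = t² + 4*t (U(t) = (t² + 3*t) + t = t² + 4*t)
U(0)*p = (0*(4 + 0))*9 = (0*4)*9 = 0*9 = 0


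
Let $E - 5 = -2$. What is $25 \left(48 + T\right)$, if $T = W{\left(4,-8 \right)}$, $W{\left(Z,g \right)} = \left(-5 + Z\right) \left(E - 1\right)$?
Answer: $1150$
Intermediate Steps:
$E = 3$ ($E = 5 - 2 = 3$)
$W{\left(Z,g \right)} = -10 + 2 Z$ ($W{\left(Z,g \right)} = \left(-5 + Z\right) \left(3 - 1\right) = \left(-5 + Z\right) 2 = -10 + 2 Z$)
$T = -2$ ($T = -10 + 2 \cdot 4 = -10 + 8 = -2$)
$25 \left(48 + T\right) = 25 \left(48 - 2\right) = 25 \cdot 46 = 1150$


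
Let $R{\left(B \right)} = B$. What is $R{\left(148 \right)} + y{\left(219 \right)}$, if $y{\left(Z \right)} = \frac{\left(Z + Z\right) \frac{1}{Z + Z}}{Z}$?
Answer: $\frac{32413}{219} \approx 148.0$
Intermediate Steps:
$y{\left(Z \right)} = \frac{1}{Z}$ ($y{\left(Z \right)} = \frac{2 Z \frac{1}{2 Z}}{Z} = 1 \frac{1}{Z} = \frac{1}{Z}$)
$R{\left(148 \right)} + y{\left(219 \right)} = 148 + \frac{1}{219} = \frac{32413}{219}$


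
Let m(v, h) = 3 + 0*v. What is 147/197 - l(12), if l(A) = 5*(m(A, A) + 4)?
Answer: -6748/197 ≈ -34.254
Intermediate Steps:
m(v, h) = 3 (m(v, h) = 3 + 0 = 3)
l(A) = 35 (l(A) = 5*(3 + 4) = 5*7 = 35)
147/197 - l(12) = 147/197 - 1*35 = 147*(1/197) - 35 = 147/197 - 35 = -6748/197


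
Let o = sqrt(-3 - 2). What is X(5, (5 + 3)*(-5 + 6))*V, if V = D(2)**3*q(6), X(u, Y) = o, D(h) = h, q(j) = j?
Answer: 48*I*sqrt(5) ≈ 107.33*I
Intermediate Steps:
o = I*sqrt(5) (o = sqrt(-5) = I*sqrt(5) ≈ 2.2361*I)
X(u, Y) = I*sqrt(5)
V = 48 (V = 2**3*6 = 8*6 = 48)
X(5, (5 + 3)*(-5 + 6))*V = (I*sqrt(5))*48 = 48*I*sqrt(5)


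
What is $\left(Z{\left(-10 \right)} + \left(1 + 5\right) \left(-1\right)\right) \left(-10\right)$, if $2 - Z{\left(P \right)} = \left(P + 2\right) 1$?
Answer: $-40$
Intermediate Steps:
$Z{\left(P \right)} = - P$ ($Z{\left(P \right)} = 2 - \left(P + 2\right) 1 = 2 - \left(2 + P\right) 1 = 2 - \left(2 + P\right) = - P$)
$\left(Z{\left(-10 \right)} + \left(1 + 5\right) \left(-1\right)\right) \left(-10\right) = \left(\left(-1\right) \left(-10\right) + \left(1 + 5\right) \left(-1\right)\right) \left(-10\right) = \left(10 + 6 \left(-1\right)\right) \left(-10\right) = \left(10 - 6\right) \left(-10\right) = 4 \left(-10\right) = -40$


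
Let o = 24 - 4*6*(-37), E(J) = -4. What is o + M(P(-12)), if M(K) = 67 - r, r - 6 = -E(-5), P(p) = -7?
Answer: 969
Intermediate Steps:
r = 10 (r = 6 - 1*(-4) = 6 + 4 = 10)
M(K) = 57 (M(K) = 67 - 1*10 = 67 - 10 = 57)
o = 912 (o = 24 - 24*(-37) = 24 + 888 = 912)
o + M(P(-12)) = 912 + 57 = 969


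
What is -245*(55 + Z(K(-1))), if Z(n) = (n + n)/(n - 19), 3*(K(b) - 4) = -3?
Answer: -107065/8 ≈ -13383.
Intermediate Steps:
K(b) = 3 (K(b) = 4 + (1/3)*(-3) = 4 - 1 = 3)
Z(n) = 2*n/(-19 + n) (Z(n) = (2*n)/(-19 + n) = 2*n/(-19 + n))
-245*(55 + Z(K(-1))) = -245*(55 + 2*3/(-19 + 3)) = -245*(55 + 2*3/(-16)) = -245*(55 + 2*3*(-1/16)) = -245*(55 - 3/8) = -245*437/8 = -107065/8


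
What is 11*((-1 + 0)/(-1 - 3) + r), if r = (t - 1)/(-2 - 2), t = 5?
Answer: -33/4 ≈ -8.2500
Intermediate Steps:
r = -1 (r = (5 - 1)/(-2 - 2) = 4/(-4) = 4*(-1/4) = -1)
11*((-1 + 0)/(-1 - 3) + r) = 11*((-1 + 0)/(-1 - 3) - 1) = 11*(-1/(-4) - 1) = 11*(-1*(-1/4) - 1) = 11*(1/4 - 1) = 11*(-3/4) = -33/4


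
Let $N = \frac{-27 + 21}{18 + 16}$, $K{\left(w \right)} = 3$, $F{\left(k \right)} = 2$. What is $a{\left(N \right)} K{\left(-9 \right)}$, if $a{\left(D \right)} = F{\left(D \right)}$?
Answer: $6$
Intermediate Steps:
$N = - \frac{3}{17}$ ($N = - \frac{6}{34} = \left(-6\right) \frac{1}{34} = - \frac{3}{17} \approx -0.17647$)
$a{\left(D \right)} = 2$
$a{\left(N \right)} K{\left(-9 \right)} = 2 \cdot 3 = 6$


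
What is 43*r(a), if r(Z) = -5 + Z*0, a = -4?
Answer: -215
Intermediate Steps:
r(Z) = -5 (r(Z) = -5 + 0 = -5)
43*r(a) = 43*(-5) = -215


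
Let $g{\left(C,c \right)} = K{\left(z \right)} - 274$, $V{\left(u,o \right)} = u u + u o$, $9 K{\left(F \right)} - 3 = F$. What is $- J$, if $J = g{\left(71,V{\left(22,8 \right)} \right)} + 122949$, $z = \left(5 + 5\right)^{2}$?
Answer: $- \frac{1104178}{9} \approx -1.2269 \cdot 10^{5}$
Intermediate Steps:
$z = 100$ ($z = 10^{2} = 100$)
$K{\left(F \right)} = \frac{1}{3} + \frac{F}{9}$
$V{\left(u,o \right)} = u^{2} + o u$
$g{\left(C,c \right)} = - \frac{2363}{9}$ ($g{\left(C,c \right)} = \left(\frac{1}{3} + \frac{1}{9} \cdot 100\right) - 274 = \left(\frac{1}{3} + \frac{100}{9}\right) - 274 = \frac{103}{9} - 274 = - \frac{2363}{9}$)
$J = \frac{1104178}{9}$ ($J = - \frac{2363}{9} + 122949 = \frac{1104178}{9} \approx 1.2269 \cdot 10^{5}$)
$- J = \left(-1\right) \frac{1104178}{9} = - \frac{1104178}{9}$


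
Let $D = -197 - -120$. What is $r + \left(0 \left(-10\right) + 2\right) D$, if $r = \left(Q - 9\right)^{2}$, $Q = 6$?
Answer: $-145$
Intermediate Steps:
$r = 9$ ($r = \left(6 - 9\right)^{2} = \left(-3\right)^{2} = 9$)
$D = -77$ ($D = -197 + 120 = -77$)
$r + \left(0 \left(-10\right) + 2\right) D = 9 + \left(0 \left(-10\right) + 2\right) \left(-77\right) = 9 + \left(0 + 2\right) \left(-77\right) = 9 + 2 \left(-77\right) = 9 - 154 = -145$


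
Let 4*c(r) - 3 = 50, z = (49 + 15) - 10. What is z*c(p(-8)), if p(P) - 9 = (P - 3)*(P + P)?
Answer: 1431/2 ≈ 715.50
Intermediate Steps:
z = 54 (z = 64 - 10 = 54)
p(P) = 9 + 2*P*(-3 + P) (p(P) = 9 + (P - 3)*(P + P) = 9 + (-3 + P)*(2*P) = 9 + 2*P*(-3 + P))
c(r) = 53/4 (c(r) = ¾ + (¼)*50 = ¾ + 25/2 = 53/4)
z*c(p(-8)) = 54*(53/4) = 1431/2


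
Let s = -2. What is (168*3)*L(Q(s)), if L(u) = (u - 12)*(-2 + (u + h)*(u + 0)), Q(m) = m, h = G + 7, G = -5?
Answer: 14112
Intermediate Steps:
h = 2 (h = -5 + 7 = 2)
L(u) = (-12 + u)*(-2 + u*(2 + u)) (L(u) = (u - 12)*(-2 + (u + 2)*(u + 0)) = (-12 + u)*(-2 + (2 + u)*u) = (-12 + u)*(-2 + u*(2 + u)))
(168*3)*L(Q(s)) = (168*3)*(24 + (-2)**3 - 26*(-2) - 10*(-2)**2) = 504*(24 - 8 + 52 - 10*4) = 504*(24 - 8 + 52 - 40) = 504*28 = 14112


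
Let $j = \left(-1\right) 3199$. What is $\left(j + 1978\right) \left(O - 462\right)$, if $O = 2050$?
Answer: $-1938948$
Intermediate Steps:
$j = -3199$
$\left(j + 1978\right) \left(O - 462\right) = \left(-3199 + 1978\right) \left(2050 - 462\right) = \left(-1221\right) 1588 = -1938948$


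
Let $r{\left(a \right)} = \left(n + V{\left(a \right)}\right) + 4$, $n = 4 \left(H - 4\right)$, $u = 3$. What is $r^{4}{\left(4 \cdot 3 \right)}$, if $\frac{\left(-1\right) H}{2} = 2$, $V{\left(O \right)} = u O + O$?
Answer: $160000$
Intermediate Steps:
$V{\left(O \right)} = 4 O$ ($V{\left(O \right)} = 3 O + O = 4 O$)
$H = -4$ ($H = \left(-2\right) 2 = -4$)
$n = -32$ ($n = 4 \left(-4 - 4\right) = 4 \left(-8\right) = -32$)
$r{\left(a \right)} = -28 + 4 a$ ($r{\left(a \right)} = \left(-32 + 4 a\right) + 4 = -28 + 4 a$)
$r^{4}{\left(4 \cdot 3 \right)} = \left(-28 + 4 \cdot 4 \cdot 3\right)^{4} = \left(-28 + 4 \cdot 12\right)^{4} = \left(-28 + 48\right)^{4} = 20^{4} = 160000$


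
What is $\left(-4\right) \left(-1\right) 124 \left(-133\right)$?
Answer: $-65968$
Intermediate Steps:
$\left(-4\right) \left(-1\right) 124 \left(-133\right) = 4 \cdot 124 \left(-133\right) = 496 \left(-133\right) = -65968$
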